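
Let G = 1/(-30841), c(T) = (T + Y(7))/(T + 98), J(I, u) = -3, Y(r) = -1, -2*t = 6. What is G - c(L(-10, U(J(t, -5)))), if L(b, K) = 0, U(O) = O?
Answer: 30743/3022418 ≈ 0.010172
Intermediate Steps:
t = -3 (t = -1/2*6 = -3)
c(T) = (-1 + T)/(98 + T) (c(T) = (T - 1)/(T + 98) = (-1 + T)/(98 + T))
G = -1/30841 ≈ -3.2424e-5
G - c(L(-10, U(J(t, -5)))) = -1/30841 - (-1 + 0)/(98 + 0) = -1/30841 - (-1)/98 = -1/30841 - 1*(-1/98) = -1/30841 + 1/98 = 30743/3022418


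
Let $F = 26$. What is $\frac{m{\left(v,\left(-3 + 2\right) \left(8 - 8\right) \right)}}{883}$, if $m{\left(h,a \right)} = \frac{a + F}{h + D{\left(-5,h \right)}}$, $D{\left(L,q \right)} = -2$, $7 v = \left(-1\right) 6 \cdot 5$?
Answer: $- \frac{91}{19426} \approx -0.0046844$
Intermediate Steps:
$v = - \frac{30}{7}$ ($v = \frac{\left(-1\right) 6 \cdot 5}{7} = \frac{\left(-6\right) 5}{7} = \frac{1}{7} \left(-30\right) = - \frac{30}{7} \approx -4.2857$)
$m{\left(h,a \right)} = \frac{26 + a}{-2 + h}$ ($m{\left(h,a \right)} = \frac{a + 26}{h - 2} = \frac{26 + a}{-2 + h}$)
$\frac{m{\left(v,\left(-3 + 2\right) \left(8 - 8\right) \right)}}{883} = \frac{\frac{1}{-2 - \frac{30}{7}} \left(26 + \left(-3 + 2\right) \left(8 - 8\right)\right)}{883} = \frac{26 - 0}{- \frac{44}{7}} \cdot \frac{1}{883} = - \frac{7 \left(26 + 0\right)}{44} \cdot \frac{1}{883} = \left(- \frac{7}{44}\right) 26 \cdot \frac{1}{883} = \left(- \frac{91}{22}\right) \frac{1}{883} = - \frac{91}{19426}$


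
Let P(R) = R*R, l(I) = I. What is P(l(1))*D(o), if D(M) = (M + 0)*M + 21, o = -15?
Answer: 246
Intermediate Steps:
P(R) = R²
D(M) = 21 + M² (D(M) = M*M + 21 = M² + 21 = 21 + M²)
P(l(1))*D(o) = 1²*(21 + (-15)²) = 1*(21 + 225) = 1*246 = 246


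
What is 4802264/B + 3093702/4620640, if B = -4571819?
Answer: -4022843772511/10562364872080 ≈ -0.38087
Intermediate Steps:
4802264/B + 3093702/4620640 = 4802264/(-4571819) + 3093702/4620640 = 4802264*(-1/4571819) + 3093702*(1/4620640) = -4802264/4571819 + 1546851/2310320 = -4022843772511/10562364872080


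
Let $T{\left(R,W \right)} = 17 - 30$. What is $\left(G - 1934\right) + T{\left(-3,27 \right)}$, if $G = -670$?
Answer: $-2617$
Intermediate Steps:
$T{\left(R,W \right)} = -13$ ($T{\left(R,W \right)} = 17 - 30 = -13$)
$\left(G - 1934\right) + T{\left(-3,27 \right)} = \left(-670 - 1934\right) - 13 = -2604 - 13 = -2617$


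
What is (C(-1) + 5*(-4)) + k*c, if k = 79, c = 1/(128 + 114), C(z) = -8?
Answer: -6697/242 ≈ -27.674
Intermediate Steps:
c = 1/242 ≈ 0.0041322
(C(-1) + 5*(-4)) + k*c = (-8 + 5*(-4)) + 79*(1/242) = (-8 - 20) + 79/242 = -28 + 79/242 = -6697/242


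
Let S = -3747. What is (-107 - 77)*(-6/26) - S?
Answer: 49263/13 ≈ 3789.5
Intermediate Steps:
(-107 - 77)*(-6/26) - S = (-107 - 77)*(-6/26) - 1*(-3747) = -(-1104)/26 + 3747 = -184*(-3/13) + 3747 = 552/13 + 3747 = 49263/13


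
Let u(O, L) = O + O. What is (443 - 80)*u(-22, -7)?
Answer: -15972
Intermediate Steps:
u(O, L) = 2*O
(443 - 80)*u(-22, -7) = (443 - 80)*(2*(-22)) = 363*(-44) = -15972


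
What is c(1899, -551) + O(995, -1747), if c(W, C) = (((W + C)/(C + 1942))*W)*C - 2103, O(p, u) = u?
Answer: -1415833802/1391 ≈ -1.0179e+6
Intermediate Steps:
c(W, C) = -2103 + C*W*(C + W)/(1942 + C) (c(W, C) = (((C + W)/(1942 + C))*W)*C - 2103 = (W*(C + W)/(1942 + C))*C - 2103 = C*W*(C + W)/(1942 + C) - 2103 = -2103 + C*W*(C + W)/(1942 + C))
c(1899, -551) + O(995, -1747) = (-4084026 - 2103*(-551) - 551*1899**2 + 1899*(-551)**2)/(1942 - 551) - 1747 = (-4084026 + 1158753 - 551*3606201 + 1899*303601)/1391 - 1747 = (-4084026 + 1158753 - 1987016751 + 576538299)/1391 - 1747 = (1/1391)*(-1413403725) - 1747 = -1413403725/1391 - 1747 = -1415833802/1391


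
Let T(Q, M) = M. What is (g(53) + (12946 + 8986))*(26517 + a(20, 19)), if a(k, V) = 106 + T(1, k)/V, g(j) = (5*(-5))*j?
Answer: 10424195199/19 ≈ 5.4864e+8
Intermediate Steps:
g(j) = -25*j
a(k, V) = 106 + k/V
(g(53) + (12946 + 8986))*(26517 + a(20, 19)) = (-25*53 + (12946 + 8986))*(26517 + (106 + 20/19)) = (-1325 + 21932)*(26517 + (106 + 20*(1/19))) = 20607*(26517 + (106 + 20/19)) = 20607*(26517 + 2034/19) = 20607*(505857/19) = 10424195199/19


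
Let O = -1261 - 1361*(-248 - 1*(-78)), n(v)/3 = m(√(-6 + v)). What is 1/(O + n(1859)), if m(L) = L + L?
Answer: 76703/17650028391 - 2*√1853/17650028391 ≈ 4.3409e-6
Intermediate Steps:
m(L) = 2*L
n(v) = 6*√(-6 + v) (n(v) = 3*(2*√(-6 + v)) = 6*√(-6 + v))
O = 230109 (O = -1261 - 1361*(-248 + 78) = -1261 - 1361*(-170) = -1261 + 231370 = 230109)
1/(O + n(1859)) = 1/(230109 + 6*√(-6 + 1859)) = 1/(230109 + 6*√1853)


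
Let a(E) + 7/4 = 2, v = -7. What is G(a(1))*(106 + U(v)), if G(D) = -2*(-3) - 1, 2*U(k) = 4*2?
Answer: 550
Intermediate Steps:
U(k) = 4 (U(k) = (4*2)/2 = (½)*8 = 4)
a(E) = ¼ (a(E) = -7/4 + 2 = ¼)
G(D) = 5 (G(D) = 6 - 1 = 5)
G(a(1))*(106 + U(v)) = 5*(106 + 4) = 5*110 = 550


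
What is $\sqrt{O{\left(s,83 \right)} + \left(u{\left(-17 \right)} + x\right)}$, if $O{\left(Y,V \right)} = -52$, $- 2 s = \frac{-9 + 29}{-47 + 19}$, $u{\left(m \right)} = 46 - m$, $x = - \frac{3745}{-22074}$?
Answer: $\frac{\sqrt{5442543366}}{22074} \approx 3.3421$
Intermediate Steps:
$x = \frac{3745}{22074}$ ($x = \left(-3745\right) \left(- \frac{1}{22074}\right) = \frac{3745}{22074} \approx 0.16966$)
$s = \frac{5}{14}$ ($s = - \frac{\left(-9 + 29\right) \frac{1}{-47 + 19}}{2} = - \frac{20 \frac{1}{-28}}{2} = - \frac{20 \left(- \frac{1}{28}\right)}{2} = \left(- \frac{1}{2}\right) \left(- \frac{5}{7}\right) = \frac{5}{14} \approx 0.35714$)
$\sqrt{O{\left(s,83 \right)} + \left(u{\left(-17 \right)} + x\right)} = \sqrt{-52 + \left(\left(46 - -17\right) + \frac{3745}{22074}\right)} = \sqrt{-52 + \left(\left(46 + 17\right) + \frac{3745}{22074}\right)} = \sqrt{-52 + \left(63 + \frac{3745}{22074}\right)} = \sqrt{-52 + \frac{1394407}{22074}} = \sqrt{\frac{246559}{22074}} = \frac{\sqrt{5442543366}}{22074}$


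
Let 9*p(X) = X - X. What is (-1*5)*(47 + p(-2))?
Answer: -235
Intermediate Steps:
p(X) = 0 (p(X) = (X - X)/9 = (1/9)*0 = 0)
(-1*5)*(47 + p(-2)) = (-1*5)*(47 + 0) = -5*47 = -235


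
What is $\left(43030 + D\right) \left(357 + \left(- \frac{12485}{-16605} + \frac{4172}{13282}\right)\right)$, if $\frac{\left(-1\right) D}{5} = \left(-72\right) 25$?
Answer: $\frac{410884024515800}{22054761} \approx 1.863 \cdot 10^{7}$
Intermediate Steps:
$D = 9000$ ($D = - 5 \left(\left(-72\right) 25\right) = \left(-5\right) \left(-1800\right) = 9000$)
$\left(43030 + D\right) \left(357 + \left(- \frac{12485}{-16605} + \frac{4172}{13282}\right)\right) = \left(43030 + 9000\right) \left(357 + \left(- \frac{12485}{-16605} + \frac{4172}{13282}\right)\right) = 52030 \left(357 + \left(\left(-12485\right) \left(- \frac{1}{16605}\right) + 4172 \cdot \frac{1}{13282}\right)\right) = 52030 \left(357 + \left(\frac{2497}{3321} + \frac{2086}{6641}\right)\right) = 52030 \left(357 + \frac{23510183}{22054761}\right) = 52030 \cdot \frac{7897059860}{22054761} = \frac{410884024515800}{22054761}$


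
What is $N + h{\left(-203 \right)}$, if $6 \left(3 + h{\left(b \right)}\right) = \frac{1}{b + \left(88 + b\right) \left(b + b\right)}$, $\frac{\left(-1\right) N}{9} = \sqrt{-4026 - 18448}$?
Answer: $- \frac{836765}{278922} - 9 i \sqrt{22474} \approx -3.0 - 1349.2 i$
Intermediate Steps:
$N = - 9 i \sqrt{22474}$ ($N = - 9 \sqrt{-4026 - 18448} = - 9 \sqrt{-22474} = - 9 i \sqrt{22474} \approx - 1349.2 i$)
$h{\left(b \right)} = -3 + \frac{1}{6 \left(b + 2 b \left(88 + b\right)\right)}$ ($h{\left(b \right)} = -3 + \frac{1}{6 \left(b + \left(88 + b\right) \left(b + b\right)\right)} = -3 + \frac{1}{6 \left(b + \left(88 + b\right) 2 b\right)} = -3 + \frac{1}{6 \left(b + 2 b \left(88 + b\right)\right)}$)
$N + h{\left(-203 \right)} = - 9 i \sqrt{22474} + \frac{1 - -646758 - 36 \left(-203\right)^{2}}{6 \left(-203\right) \left(177 + 2 \left(-203\right)\right)} = - 9 i \sqrt{22474} + \frac{1}{6} \left(- \frac{1}{203}\right) \frac{1}{177 - 406} \left(1 + 646758 - 1483524\right) = - 9 i \sqrt{22474} + \frac{1}{6} \left(- \frac{1}{203}\right) \frac{1}{-229} \left(1 + 646758 - 1483524\right) = - 9 i \sqrt{22474} + \frac{1}{6} \left(- \frac{1}{203}\right) \left(- \frac{1}{229}\right) \left(-836765\right) = - 9 i \sqrt{22474} - \frac{836765}{278922} = - \frac{836765}{278922} - 9 i \sqrt{22474}$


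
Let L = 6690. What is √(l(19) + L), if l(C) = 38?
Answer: 58*√2 ≈ 82.024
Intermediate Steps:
√(l(19) + L) = √(38 + 6690) = √6728 = 58*√2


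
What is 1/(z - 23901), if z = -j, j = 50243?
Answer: -1/74144 ≈ -1.3487e-5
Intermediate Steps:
z = -50243 (z = -1*50243 = -50243)
1/(z - 23901) = 1/(-50243 - 23901) = 1/(-74144) = -1/74144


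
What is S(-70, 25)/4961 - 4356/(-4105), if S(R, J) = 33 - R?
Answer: 22032931/20364905 ≈ 1.0819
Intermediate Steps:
S(-70, 25)/4961 - 4356/(-4105) = (33 - 1*(-70))/4961 - 4356/(-4105) = (33 + 70)*(1/4961) - 4356*(-1/4105) = 103*(1/4961) + 4356/4105 = 103/4961 + 4356/4105 = 22032931/20364905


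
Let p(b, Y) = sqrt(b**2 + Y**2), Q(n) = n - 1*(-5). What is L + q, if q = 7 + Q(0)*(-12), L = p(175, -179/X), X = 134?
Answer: -53 + sqrt(549934541)/134 ≈ 122.01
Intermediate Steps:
Q(n) = 5 + n (Q(n) = n + 5 = 5 + n)
p(b, Y) = sqrt(Y**2 + b**2)
L = sqrt(549934541)/134 (L = sqrt((-179/134)**2 + 175**2) = sqrt((-179*1/134)**2 + 30625) = sqrt((-179/134)**2 + 30625) = sqrt(32041/17956 + 30625) = sqrt(549934541/17956) = sqrt(549934541)/134 ≈ 175.01)
q = -53 (q = 7 + (5 + 0)*(-12) = 7 + 5*(-12) = 7 - 60 = -53)
L + q = sqrt(549934541)/134 - 53 = -53 + sqrt(549934541)/134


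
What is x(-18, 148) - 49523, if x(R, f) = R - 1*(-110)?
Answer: -49431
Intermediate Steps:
x(R, f) = 110 + R (x(R, f) = R + 110 = 110 + R)
x(-18, 148) - 49523 = (110 - 18) - 49523 = 92 - 49523 = -49431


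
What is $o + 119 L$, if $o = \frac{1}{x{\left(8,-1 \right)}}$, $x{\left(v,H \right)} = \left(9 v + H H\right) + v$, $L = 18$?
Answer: $\frac{173503}{81} \approx 2142.0$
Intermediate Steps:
$x{\left(v,H \right)} = H^{2} + 10 v$ ($x{\left(v,H \right)} = \left(9 v + H^{2}\right) + v = \left(H^{2} + 9 v\right) + v = H^{2} + 10 v$)
$o = \frac{1}{81}$ ($o = \frac{1}{\left(-1\right)^{2} + 10 \cdot 8} = \frac{1}{1 + 80} = \frac{1}{81} \approx 0.012346$)
$o + 119 L = \frac{1}{81} + 119 \cdot 18 = \frac{1}{81} + 2142 = \frac{173503}{81}$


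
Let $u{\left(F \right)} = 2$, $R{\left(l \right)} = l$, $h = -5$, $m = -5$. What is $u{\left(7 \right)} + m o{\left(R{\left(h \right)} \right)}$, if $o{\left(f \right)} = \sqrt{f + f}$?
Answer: $2 - 5 i \sqrt{10} \approx 2.0 - 15.811 i$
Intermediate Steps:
$o{\left(f \right)} = \sqrt{2} \sqrt{f}$ ($o{\left(f \right)} = \sqrt{2 f} = \sqrt{2} \sqrt{f}$)
$u{\left(7 \right)} + m o{\left(R{\left(h \right)} \right)} = 2 - 5 \sqrt{2} \sqrt{-5} = 2 - 5 \sqrt{2} i \sqrt{5} = 2 - 5 i \sqrt{10}$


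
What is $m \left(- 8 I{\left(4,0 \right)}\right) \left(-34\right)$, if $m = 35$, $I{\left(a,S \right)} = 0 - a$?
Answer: $-38080$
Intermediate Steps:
$I{\left(a,S \right)} = - a$
$m \left(- 8 I{\left(4,0 \right)}\right) \left(-34\right) = 35 \left(- 8 \left(\left(-1\right) 4\right)\right) \left(-34\right) = 35 \left(\left(-8\right) \left(-4\right)\right) \left(-34\right) = 35 \cdot 32 \left(-34\right) = 1120 \left(-34\right) = -38080$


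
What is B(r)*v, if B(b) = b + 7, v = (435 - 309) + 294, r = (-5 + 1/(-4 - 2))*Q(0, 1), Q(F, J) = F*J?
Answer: 2940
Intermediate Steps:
r = 0 (r = (-5 + 1/(-4 - 2))*(0*1) = (-5 + 1/(-6))*0 = (-5 - ⅙)*0 = -31/6*0 = 0)
v = 420 (v = 126 + 294 = 420)
B(b) = 7 + b
B(r)*v = (7 + 0)*420 = 7*420 = 2940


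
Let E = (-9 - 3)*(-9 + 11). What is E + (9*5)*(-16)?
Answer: -744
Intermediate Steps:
E = -24 (E = -12*2 = -24)
E + (9*5)*(-16) = -24 + (9*5)*(-16) = -24 + 45*(-16) = -24 - 720 = -744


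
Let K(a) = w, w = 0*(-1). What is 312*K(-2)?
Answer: 0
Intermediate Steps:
w = 0
K(a) = 0
312*K(-2) = 312*0 = 0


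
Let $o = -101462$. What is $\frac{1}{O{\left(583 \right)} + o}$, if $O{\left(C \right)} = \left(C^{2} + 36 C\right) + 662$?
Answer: $\frac{1}{260077} \approx 3.845 \cdot 10^{-6}$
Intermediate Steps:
$O{\left(C \right)} = 662 + C^{2} + 36 C$
$\frac{1}{O{\left(583 \right)} + o} = \frac{1}{\left(662 + 583^{2} + 36 \cdot 583\right) - 101462} = \frac{1}{\left(662 + 339889 + 20988\right) - 101462} = \frac{1}{361539 - 101462} = \frac{1}{260077}$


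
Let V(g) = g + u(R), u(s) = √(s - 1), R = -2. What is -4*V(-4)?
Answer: 16 - 4*I*√3 ≈ 16.0 - 6.9282*I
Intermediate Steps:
u(s) = √(-1 + s)
V(g) = g + I*√3 (V(g) = g + √(-1 - 2) = g + √(-3) = g + I*√3)
-4*V(-4) = -4*(-4 + I*√3) = 16 - 4*I*√3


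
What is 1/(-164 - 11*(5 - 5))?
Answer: -1/164 ≈ -0.0060976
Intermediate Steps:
1/(-164 - 11*(5 - 5)) = 1/(-164 - 11*0) = 1/(-164 + 0) = 1/(-164) = -1/164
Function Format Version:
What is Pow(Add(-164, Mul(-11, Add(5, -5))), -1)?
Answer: Rational(-1, 164) ≈ -0.0060976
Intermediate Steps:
Pow(Add(-164, Mul(-11, Add(5, -5))), -1) = Pow(Add(-164, Mul(-11, 0)), -1) = Pow(Add(-164, 0), -1) = Pow(-164, -1) = Rational(-1, 164)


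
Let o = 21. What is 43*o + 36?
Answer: 939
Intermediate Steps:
43*o + 36 = 43*21 + 36 = 903 + 36 = 939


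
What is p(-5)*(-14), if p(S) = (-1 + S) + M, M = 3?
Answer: 42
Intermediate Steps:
p(S) = 2 + S (p(S) = (-1 + S) + 3 = 2 + S)
p(-5)*(-14) = (2 - 5)*(-14) = -3*(-14) = 42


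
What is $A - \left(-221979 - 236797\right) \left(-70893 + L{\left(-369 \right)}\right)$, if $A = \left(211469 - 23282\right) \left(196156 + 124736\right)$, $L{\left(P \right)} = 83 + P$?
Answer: $27732485900$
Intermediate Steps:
$A = 60387702804$ ($A = 188187 \cdot 320892 = 60387702804$)
$A - \left(-221979 - 236797\right) \left(-70893 + L{\left(-369 \right)}\right) = 60387702804 - \left(-221979 - 236797\right) \left(-70893 + \left(83 - 369\right)\right) = 60387702804 - - 458776 \left(-70893 - 286\right) = 60387702804 - \left(-458776\right) \left(-71179\right) = 60387702804 - 32655216904 = 27732485900$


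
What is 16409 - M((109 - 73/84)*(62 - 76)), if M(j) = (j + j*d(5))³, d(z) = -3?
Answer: -749355131744/27 ≈ -2.7754e+10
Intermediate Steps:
M(j) = -8*j³ (M(j) = (j + j*(-3))³ = (j - 3*j)³ = (-2*j)³ = -8*j³)
16409 - M((109 - 73/84)*(62 - 76)) = 16409 - (-8)*((109 - 73/84)*(62 - 76))³ = 16409 - (-8)*((109 - 73*1/84)*(-14))³ = 16409 - (-8)*((109 - 73/84)*(-14))³ = 16409 - (-8)*((9083/84)*(-14))³ = 16409 - (-8)*(-9083/6)³ = 16409 - (-8)*(-749355574787)/216 = 16409 - 1*749355574787/27 = 16409 - 749355574787/27 = -749355131744/27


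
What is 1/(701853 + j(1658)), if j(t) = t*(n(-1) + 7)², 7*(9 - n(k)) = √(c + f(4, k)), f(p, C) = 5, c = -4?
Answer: 49/54819015 ≈ 8.9385e-7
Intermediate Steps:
n(k) = 62/7 (n(k) = 9 - √(-4 + 5)/7 = 9 - √1/7 = 9 - ⅐*1 = 9 - ⅐ = 62/7)
j(t) = 12321*t/49 (j(t) = t*(62/7 + 7)² = t*(111/7)² = t*(12321/49) = 12321*t/49)
1/(701853 + j(1658)) = 1/(701853 + (12321/49)*1658) = 1/(701853 + 20428218/49) = 1/(54819015/49) = 49/54819015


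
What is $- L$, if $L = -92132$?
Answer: $92132$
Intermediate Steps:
$- L = \left(-1\right) \left(-92132\right) = 92132$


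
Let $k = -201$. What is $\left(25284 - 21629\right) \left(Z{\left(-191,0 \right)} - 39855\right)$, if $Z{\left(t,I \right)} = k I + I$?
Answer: $-145670025$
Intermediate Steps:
$Z{\left(t,I \right)} = - 200 I$ ($Z{\left(t,I \right)} = - 201 I + I = - 200 I$)
$\left(25284 - 21629\right) \left(Z{\left(-191,0 \right)} - 39855\right) = \left(25284 - 21629\right) \left(\left(-200\right) 0 - 39855\right) = \left(25284 - 21629\right) \left(0 - 39855\right) = 3655 \left(-39855\right) = -145670025$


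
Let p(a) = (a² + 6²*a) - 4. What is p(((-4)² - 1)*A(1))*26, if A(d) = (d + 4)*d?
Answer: 216346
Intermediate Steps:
A(d) = d*(4 + d) (A(d) = (4 + d)*d = d*(4 + d))
p(a) = -4 + a² + 36*a (p(a) = (a² + 36*a) - 4 = -4 + a² + 36*a)
p(((-4)² - 1)*A(1))*26 = (-4 + (((-4)² - 1)*(1*(4 + 1)))² + 36*(((-4)² - 1)*(1*(4 + 1))))*26 = (-4 + ((16 - 1)*(1*5))² + 36*((16 - 1)*(1*5)))*26 = (-4 + (15*5)² + 36*(15*5))*26 = (-4 + 75² + 36*75)*26 = (-4 + 5625 + 2700)*26 = 8321*26 = 216346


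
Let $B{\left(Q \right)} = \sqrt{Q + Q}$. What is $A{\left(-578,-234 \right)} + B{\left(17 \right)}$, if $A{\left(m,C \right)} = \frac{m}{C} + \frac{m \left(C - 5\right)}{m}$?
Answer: $- \frac{27674}{117} + \sqrt{34} \approx -230.7$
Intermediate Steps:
$B{\left(Q \right)} = \sqrt{2} \sqrt{Q}$ ($B{\left(Q \right)} = \sqrt{2 Q} = \sqrt{2} \sqrt{Q}$)
$A{\left(m,C \right)} = -5 + C + \frac{m}{C}$ ($A{\left(m,C \right)} = \frac{m}{C} + \frac{m \left(-5 + C\right)}{m} = \frac{m}{C} + \left(-5 + C\right) = -5 + C + \frac{m}{C}$)
$A{\left(-578,-234 \right)} + B{\left(17 \right)} = \left(-5 - 234 - \frac{578}{-234}\right) + \sqrt{2} \sqrt{17} = \left(-5 - 234 - - \frac{289}{117}\right) + \sqrt{34} = \left(-5 - 234 + \frac{289}{117}\right) + \sqrt{34} = - \frac{27674}{117} + \sqrt{34}$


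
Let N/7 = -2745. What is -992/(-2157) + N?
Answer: -41445763/2157 ≈ -19215.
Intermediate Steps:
N = -19215 (N = 7*(-2745) = -19215)
-992/(-2157) + N = -992/(-2157) - 19215 = -992*(-1/2157) - 19215 = 992/2157 - 19215 = -41445763/2157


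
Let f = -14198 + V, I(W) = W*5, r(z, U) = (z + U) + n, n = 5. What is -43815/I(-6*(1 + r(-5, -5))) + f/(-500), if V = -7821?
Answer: -321087/1000 ≈ -321.09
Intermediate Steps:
r(z, U) = 5 + U + z (r(z, U) = (z + U) + 5 = (U + z) + 5 = 5 + U + z)
I(W) = 5*W
f = -22019 (f = -14198 - 7821 = -22019)
-43815/I(-6*(1 + r(-5, -5))) + f/(-500) = -43815*(-1/(30*(1 + (5 - 5 - 5)))) - 22019/(-500) = -43815*(-1/(30*(1 - 5))) - 22019*(-1/500) = -43815/(5*(-6*(-4))) + 22019/500 = -43815/(5*24) + 22019/500 = -43815/120 + 22019/500 = -43815*1/120 + 22019/500 = -2921/8 + 22019/500 = -321087/1000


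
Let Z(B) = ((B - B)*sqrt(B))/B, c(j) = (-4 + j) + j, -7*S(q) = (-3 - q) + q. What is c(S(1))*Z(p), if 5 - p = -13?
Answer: 0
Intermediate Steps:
p = 18 (p = 5 - 1*(-13) = 5 + 13 = 18)
S(q) = 3/7 (S(q) = -((-3 - q) + q)/7 = -1/7*(-3) = 3/7)
c(j) = -4 + 2*j
Z(B) = 0 (Z(B) = (0*sqrt(B))/B = 0/B = 0)
c(S(1))*Z(p) = (-4 + 2*(3/7))*0 = (-4 + 6/7)*0 = -22/7*0 = 0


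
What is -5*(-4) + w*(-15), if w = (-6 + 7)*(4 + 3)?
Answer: -85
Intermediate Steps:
w = 7 (w = 1*7 = 7)
-5*(-4) + w*(-15) = -5*(-4) + 7*(-15) = 20 - 105 = -85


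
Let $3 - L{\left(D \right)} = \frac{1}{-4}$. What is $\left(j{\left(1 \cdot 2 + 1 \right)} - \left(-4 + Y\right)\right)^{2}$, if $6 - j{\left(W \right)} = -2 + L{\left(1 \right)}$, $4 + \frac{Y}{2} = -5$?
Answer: $\frac{11449}{16} \approx 715.56$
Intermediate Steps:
$Y = -18$ ($Y = -8 + 2 \left(-5\right) = -8 - 10 = -18$)
$L{\left(D \right)} = \frac{13}{4}$ ($L{\left(D \right)} = 3 - \frac{1}{-4} = 3 - - \frac{1}{4} = 3 + \frac{1}{4} = \frac{13}{4}$)
$j{\left(W \right)} = \frac{19}{4}$ ($j{\left(W \right)} = 6 - \left(-2 + \frac{13}{4}\right) = 6 - \frac{5}{4} = \frac{19}{4}$)
$\left(j{\left(1 \cdot 2 + 1 \right)} - \left(-4 + Y\right)\right)^{2} = \left(\frac{19}{4} + \left(\left(-1\right) \left(-18\right) + \left(5 - 1\right)\right)\right)^{2} = \left(\frac{19}{4} + \left(18 + \left(5 - 1\right)\right)\right)^{2} = \left(\frac{19}{4} + \left(18 + 4\right)\right)^{2} = \left(\frac{19}{4} + 22\right)^{2} = \left(\frac{107}{4}\right)^{2} = \frac{11449}{16}$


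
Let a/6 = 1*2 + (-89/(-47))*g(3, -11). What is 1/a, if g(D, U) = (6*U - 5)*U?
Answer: 47/417618 ≈ 0.00011254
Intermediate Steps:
g(D, U) = U*(-5 + 6*U) (g(D, U) = (-5 + 6*U)*U = U*(-5 + 6*U))
a = 417618/47 (a = 6*(1*2 + (-89/(-47))*(-11*(-5 + 6*(-11)))) = 6*(2 + (-89*(-1/47))*(-11*(-5 - 66))) = 6*(2 + 89*(-11*(-71))/47) = 6*(2 + (89/47)*781) = 6*(2 + 69509/47) = 6*(69603/47) = 417618/47 ≈ 8885.5)
1/a = 1/(417618/47) = 47/417618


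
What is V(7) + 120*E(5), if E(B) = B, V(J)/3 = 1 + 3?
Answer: 612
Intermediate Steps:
V(J) = 12 (V(J) = 3*(1 + 3) = 3*4 = 12)
V(7) + 120*E(5) = 12 + 120*5 = 12 + 600 = 612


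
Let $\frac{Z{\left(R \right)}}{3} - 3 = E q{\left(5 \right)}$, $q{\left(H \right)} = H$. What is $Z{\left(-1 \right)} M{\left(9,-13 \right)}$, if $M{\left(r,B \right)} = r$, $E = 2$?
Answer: $351$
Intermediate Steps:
$Z{\left(R \right)} = 39$ ($Z{\left(R \right)} = 9 + 3 \cdot 2 \cdot 5 = 9 + 3 \cdot 10 = 9 + 30 = 39$)
$Z{\left(-1 \right)} M{\left(9,-13 \right)} = 39 \cdot 9 = 351$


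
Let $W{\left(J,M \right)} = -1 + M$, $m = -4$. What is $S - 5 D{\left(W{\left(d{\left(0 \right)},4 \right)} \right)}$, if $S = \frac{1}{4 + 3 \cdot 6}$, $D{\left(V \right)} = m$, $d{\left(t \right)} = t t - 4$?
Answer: $\frac{441}{22} \approx 20.045$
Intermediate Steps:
$d{\left(t \right)} = -4 + t^{2}$ ($d{\left(t \right)} = t^{2} - 4 = -4 + t^{2}$)
$D{\left(V \right)} = -4$
$S = \frac{1}{22}$ ($S = \frac{1}{4 + 18} = \frac{1}{22} \approx 0.045455$)
$S - 5 D{\left(W{\left(d{\left(0 \right)},4 \right)} \right)} = \frac{1}{22} - -20 = \frac{1}{22} + 20 = \frac{441}{22}$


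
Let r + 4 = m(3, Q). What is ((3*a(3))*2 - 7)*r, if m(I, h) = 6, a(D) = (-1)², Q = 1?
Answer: -2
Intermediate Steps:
a(D) = 1
r = 2 (r = -4 + 6 = 2)
((3*a(3))*2 - 7)*r = ((3*1)*2 - 7)*2 = (3*2 - 7)*2 = (6 - 7)*2 = -1*2 = -2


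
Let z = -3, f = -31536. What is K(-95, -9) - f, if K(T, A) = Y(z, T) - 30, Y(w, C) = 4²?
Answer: 31522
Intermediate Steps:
Y(w, C) = 16
K(T, A) = -14 (K(T, A) = 16 - 30 = -14)
K(-95, -9) - f = -14 - 1*(-31536) = -14 + 31536 = 31522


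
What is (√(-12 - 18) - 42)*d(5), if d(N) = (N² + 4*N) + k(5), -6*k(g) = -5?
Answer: -1925 + 275*I*√30/6 ≈ -1925.0 + 251.04*I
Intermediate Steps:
k(g) = ⅚ (k(g) = -⅙*(-5) = ⅚)
d(N) = ⅚ + N² + 4*N (d(N) = (N² + 4*N) + ⅚ = ⅚ + N² + 4*N)
(√(-12 - 18) - 42)*d(5) = (√(-12 - 18) - 42)*(⅚ + 5² + 4*5) = (√(-30) - 42)*(⅚ + 25 + 20) = (I*√30 - 42)*(275/6) = (-42 + I*√30)*(275/6) = -1925 + 275*I*√30/6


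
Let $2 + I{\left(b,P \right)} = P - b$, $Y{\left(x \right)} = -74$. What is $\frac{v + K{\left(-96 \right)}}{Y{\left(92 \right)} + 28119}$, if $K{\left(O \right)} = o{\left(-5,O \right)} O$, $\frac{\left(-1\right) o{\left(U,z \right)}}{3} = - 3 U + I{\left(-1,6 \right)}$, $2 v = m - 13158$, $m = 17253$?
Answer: $\frac{3123}{11218} \approx 0.27839$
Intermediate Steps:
$v = \frac{4095}{2}$ ($v = \frac{17253 - 13158}{2} = \frac{1}{2} \cdot 4095 = \frac{4095}{2} \approx 2047.5$)
$I{\left(b,P \right)} = -2 + P - b$ ($I{\left(b,P \right)} = -2 + \left(P - b\right) = -2 + P - b$)
$o{\left(U,z \right)} = -15 + 9 U$ ($o{\left(U,z \right)} = - 3 \left(- 3 U - -5\right) = - 3 \left(- 3 U + \left(-2 + 6 + 1\right)\right) = - 3 \left(- 3 U + 5\right) = - 3 \left(5 - 3 U\right) = -15 + 9 U$)
$K{\left(O \right)} = - 60 O$ ($K{\left(O \right)} = \left(-15 + 9 \left(-5\right)\right) O = \left(-15 - 45\right) O = - 60 O$)
$\frac{v + K{\left(-96 \right)}}{Y{\left(92 \right)} + 28119} = \frac{\frac{4095}{2} - -5760}{-74 + 28119} = \frac{\frac{4095}{2} + 5760}{28045} = \frac{15615}{2} \cdot \frac{1}{28045} = \frac{3123}{11218}$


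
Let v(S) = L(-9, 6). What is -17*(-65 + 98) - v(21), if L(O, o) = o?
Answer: -567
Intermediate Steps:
v(S) = 6
-17*(-65 + 98) - v(21) = -17*(-65 + 98) - 1*6 = -17*33 - 6 = -561 - 6 = -567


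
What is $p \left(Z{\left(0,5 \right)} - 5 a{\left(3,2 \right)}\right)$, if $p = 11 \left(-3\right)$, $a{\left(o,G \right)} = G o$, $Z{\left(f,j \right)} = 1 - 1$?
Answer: $990$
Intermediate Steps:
$Z{\left(f,j \right)} = 0$
$p = -33$
$p \left(Z{\left(0,5 \right)} - 5 a{\left(3,2 \right)}\right) = - 33 \left(0 - 5 \cdot 2 \cdot 3\right) = - 33 \left(0 - 30\right) = \left(-33\right) \left(-30\right) = 990$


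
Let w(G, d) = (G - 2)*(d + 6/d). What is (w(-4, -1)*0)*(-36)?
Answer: 0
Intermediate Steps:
w(G, d) = (-2 + G)*(d + 6/d)
(w(-4, -1)*0)*(-36) = (((-12 + 6*(-4) + (-1)**2*(-2 - 4))/(-1))*0)*(-36) = (-(-12 - 24 + 1*(-6))*0)*(-36) = (-(-12 - 24 - 6)*0)*(-36) = (-1*(-42)*0)*(-36) = (42*0)*(-36) = 0*(-36) = 0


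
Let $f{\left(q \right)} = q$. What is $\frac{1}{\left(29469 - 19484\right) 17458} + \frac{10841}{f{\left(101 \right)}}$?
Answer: $\frac{1889782847431}{17606131130} \approx 107.34$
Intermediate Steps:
$\frac{1}{\left(29469 - 19484\right) 17458} + \frac{10841}{f{\left(101 \right)}} = \frac{1}{\left(29469 - 19484\right) 17458} + \frac{10841}{101} = \frac{1}{9985} \cdot \frac{1}{17458} + 10841 \cdot \frac{1}{101} = \frac{1}{9985} \cdot \frac{1}{17458} + \frac{10841}{101} = \frac{1}{174318130} + \frac{10841}{101} = \frac{1889782847431}{17606131130}$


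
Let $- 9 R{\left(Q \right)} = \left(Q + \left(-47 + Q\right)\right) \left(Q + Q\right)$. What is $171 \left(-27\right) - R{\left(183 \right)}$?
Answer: $\frac{25067}{3} \approx 8355.7$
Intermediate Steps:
$R{\left(Q \right)} = - \frac{2 Q \left(-47 + 2 Q\right)}{9}$ ($R{\left(Q \right)} = - \frac{\left(Q + \left(-47 + Q\right)\right) \left(Q + Q\right)}{9} = - \frac{\left(-47 + 2 Q\right) 2 Q}{9} = - \frac{2 Q \left(-47 + 2 Q\right)}{9}$)
$171 \left(-27\right) - R{\left(183 \right)} = 171 \left(-27\right) - \frac{2}{9} \cdot 183 \left(47 - 366\right) = -4617 - \frac{2}{9} \cdot 183 \left(47 - 366\right) = -4617 - \frac{2}{9} \cdot 183 \left(-319\right) = -4617 - - \frac{38918}{3} = -4617 + \frac{38918}{3} = \frac{25067}{3}$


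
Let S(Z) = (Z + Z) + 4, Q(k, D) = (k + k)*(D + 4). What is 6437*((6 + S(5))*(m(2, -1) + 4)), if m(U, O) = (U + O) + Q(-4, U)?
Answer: -5535820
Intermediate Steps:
Q(k, D) = 2*k*(4 + D) (Q(k, D) = (2*k)*(4 + D) = 2*k*(4 + D))
S(Z) = 4 + 2*Z (S(Z) = 2*Z + 4 = 4 + 2*Z)
m(U, O) = -32 + O - 7*U (m(U, O) = (U + O) + 2*(-4)*(4 + U) = (O + U) + (-32 - 8*U) = -32 + O - 7*U)
6437*((6 + S(5))*(m(2, -1) + 4)) = 6437*((6 + (4 + 2*5))*((-32 - 1 - 7*2) + 4)) = 6437*((6 + (4 + 10))*((-32 - 1 - 14) + 4)) = 6437*((6 + 14)*(-47 + 4)) = 6437*(20*(-43)) = 6437*(-860) = -5535820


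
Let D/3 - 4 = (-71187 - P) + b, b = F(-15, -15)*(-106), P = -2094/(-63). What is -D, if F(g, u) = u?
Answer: 1462151/7 ≈ 2.0888e+5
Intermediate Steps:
P = 698/21 (P = -1/63*(-2094) = 698/21 ≈ 33.238)
b = 1590 (b = -15*(-106) = 1590)
D = -1462151/7 (D = 12 + 3*((-71187 - 1*698/21) + 1590) = 12 + 3*((-71187 - 698/21) + 1590) = 12 + 3*(-1495625/21 + 1590) = 12 + 3*(-1462235/21) = 12 - 1462235/7 = -1462151/7 ≈ -2.0888e+5)
-D = -1*(-1462151/7) = 1462151/7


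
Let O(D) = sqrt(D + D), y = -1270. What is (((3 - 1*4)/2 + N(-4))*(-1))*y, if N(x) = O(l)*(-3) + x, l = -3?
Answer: -5715 - 3810*I*sqrt(6) ≈ -5715.0 - 9332.6*I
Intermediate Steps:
O(D) = sqrt(2)*sqrt(D) (O(D) = sqrt(2*D) = sqrt(2)*sqrt(D))
N(x) = x - 3*I*sqrt(6) (N(x) = (sqrt(2)*sqrt(-3))*(-3) + x = (sqrt(2)*(I*sqrt(3)))*(-3) + x = (I*sqrt(6))*(-3) + x = -3*I*sqrt(6) + x = x - 3*I*sqrt(6))
(((3 - 1*4)/2 + N(-4))*(-1))*y = (((3 - 1*4)/2 + (-4 - 3*I*sqrt(6)))*(-1))*(-1270) = (((3 - 4)*(1/2) + (-4 - 3*I*sqrt(6)))*(-1))*(-1270) = ((-1*1/2 + (-4 - 3*I*sqrt(6)))*(-1))*(-1270) = ((-1/2 + (-4 - 3*I*sqrt(6)))*(-1))*(-1270) = ((-9/2 - 3*I*sqrt(6))*(-1))*(-1270) = (9/2 + 3*I*sqrt(6))*(-1270) = -5715 - 3810*I*sqrt(6)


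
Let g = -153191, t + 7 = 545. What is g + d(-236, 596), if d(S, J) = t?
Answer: -152653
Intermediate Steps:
t = 538 (t = -7 + 545 = 538)
d(S, J) = 538
g + d(-236, 596) = -153191 + 538 = -152653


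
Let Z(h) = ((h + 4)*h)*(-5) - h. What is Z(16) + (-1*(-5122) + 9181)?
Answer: 12687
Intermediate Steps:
Z(h) = -h - 5*h*(4 + h) (Z(h) = ((4 + h)*h)*(-5) - h = (h*(4 + h))*(-5) - h = -5*h*(4 + h) - h = -h - 5*h*(4 + h))
Z(16) + (-1*(-5122) + 9181) = -1*16*(21 + 5*16) + (-1*(-5122) + 9181) = -1*16*(21 + 80) + (5122 + 9181) = -1*16*101 + 14303 = -1616 + 14303 = 12687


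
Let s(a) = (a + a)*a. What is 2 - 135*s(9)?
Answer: -21868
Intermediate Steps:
s(a) = 2*a² (s(a) = (2*a)*a = 2*a²)
2 - 135*s(9) = 2 - 270*9² = 2 - 270*81 = 2 - 135*162 = 2 - 21870 = -21868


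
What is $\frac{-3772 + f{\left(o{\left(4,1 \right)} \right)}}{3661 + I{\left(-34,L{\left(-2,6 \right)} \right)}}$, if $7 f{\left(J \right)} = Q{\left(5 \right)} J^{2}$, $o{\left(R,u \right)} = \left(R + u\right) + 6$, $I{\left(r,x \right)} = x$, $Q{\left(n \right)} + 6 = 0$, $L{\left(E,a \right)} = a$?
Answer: $- \frac{27130}{25669} \approx -1.0569$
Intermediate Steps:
$Q{\left(n \right)} = -6$ ($Q{\left(n \right)} = -6 + 0 = -6$)
$o{\left(R,u \right)} = 6 + R + u$
$f{\left(J \right)} = - \frac{6 J^{2}}{7}$ ($f{\left(J \right)} = \frac{\left(-6\right) J^{2}}{7} = - \frac{6 J^{2}}{7}$)
$\frac{-3772 + f{\left(o{\left(4,1 \right)} \right)}}{3661 + I{\left(-34,L{\left(-2,6 \right)} \right)}} = \frac{-3772 - \frac{6 \left(6 + 4 + 1\right)^{2}}{7}}{3661 + 6} = \frac{-3772 - \frac{6 \cdot 11^{2}}{7}}{3667} = \left(-3772 - \frac{726}{7}\right) \frac{1}{3667} = \left(- \frac{27130}{7}\right) \frac{1}{3667} = - \frac{27130}{25669}$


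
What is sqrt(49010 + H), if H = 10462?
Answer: 12*sqrt(413) ≈ 243.87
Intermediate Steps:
sqrt(49010 + H) = sqrt(49010 + 10462) = sqrt(59472) = 12*sqrt(413)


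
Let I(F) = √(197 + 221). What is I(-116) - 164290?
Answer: -164290 + √418 ≈ -1.6427e+5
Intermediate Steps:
I(F) = √418
I(-116) - 164290 = √418 - 164290 = -164290 + √418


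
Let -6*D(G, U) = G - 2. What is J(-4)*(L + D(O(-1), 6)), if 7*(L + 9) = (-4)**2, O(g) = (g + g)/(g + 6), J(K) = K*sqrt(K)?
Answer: 1768*I/35 ≈ 50.514*I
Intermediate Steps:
J(K) = K**(3/2)
O(g) = 2*g/(6 + g) (O(g) = (2*g)/(6 + g) = 2*g/(6 + g))
D(G, U) = 1/3 - G/6 (D(G, U) = -(G - 2)/6 = -(-2 + G)/6 = 1/3 - G/6)
L = -47/7 (L = -9 + (1/7)*(-4)**2 = -9 + (1/7)*16 = -9 + 16/7 = -47/7 ≈ -6.7143)
J(-4)*(L + D(O(-1), 6)) = (-4)**(3/2)*(-47/7 + (1/3 - (-1)/(3*(6 - 1)))) = (-8*I)*(-47/7 + (1/3 - (-1)/(3*5))) = (-8*I)*(-47/7 + (1/3 - 1/6*(-2/5))) = (-8*I)*(-47/7 + (1/3 + 1/15)) = (-8*I)*(-47/7 + 2/5) = -8*I*(-221/35) = 1768*I/35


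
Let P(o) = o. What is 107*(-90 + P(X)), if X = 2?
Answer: -9416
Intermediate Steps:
107*(-90 + P(X)) = 107*(-90 + 2) = 107*(-88) = -9416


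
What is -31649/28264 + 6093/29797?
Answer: -770832701/842182408 ≈ -0.91528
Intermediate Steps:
-31649/28264 + 6093/29797 = -770832701/842182408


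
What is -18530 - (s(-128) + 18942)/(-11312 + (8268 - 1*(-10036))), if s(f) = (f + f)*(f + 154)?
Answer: -64787023/3496 ≈ -18532.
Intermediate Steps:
s(f) = 2*f*(154 + f) (s(f) = (2*f)*(154 + f) = 2*f*(154 + f))
-18530 - (s(-128) + 18942)/(-11312 + (8268 - 1*(-10036))) = -18530 - (2*(-128)*(154 - 128) + 18942)/(-11312 + (8268 - 1*(-10036))) = -18530 - (2*(-128)*26 + 18942)/(-11312 + (8268 + 10036)) = -18530 - (-6656 + 18942)/(-11312 + 18304) = -18530 - 12286/6992 = -18530 - 1*6143/3496 = -18530 - 6143/3496 = -64787023/3496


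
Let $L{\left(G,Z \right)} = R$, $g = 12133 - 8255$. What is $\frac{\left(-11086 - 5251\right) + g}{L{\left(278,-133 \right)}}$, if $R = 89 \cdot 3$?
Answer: $- \frac{4153}{89} \approx -46.663$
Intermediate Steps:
$g = 3878$
$R = 267$
$L{\left(G,Z \right)} = 267$
$\frac{\left(-11086 - 5251\right) + g}{L{\left(278,-133 \right)}} = \frac{\left(-11086 - 5251\right) + 3878}{267} = \left(-16337 + 3878\right) \frac{1}{267} = \left(-12459\right) \frac{1}{267} = - \frac{4153}{89}$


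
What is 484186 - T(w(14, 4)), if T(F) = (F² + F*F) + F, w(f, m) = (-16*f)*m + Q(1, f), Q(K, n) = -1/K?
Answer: -1124135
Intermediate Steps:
w(f, m) = -1 - 16*f*m (w(f, m) = (-16*f)*m - 1/1 = -16*f*m - 1*1 = -16*f*m - 1 = -1 - 16*f*m)
T(F) = F + 2*F² (T(F) = (F² + F²) + F = 2*F² + F = F + 2*F²)
484186 - T(w(14, 4)) = 484186 - (-1 - 16*14*4)*(1 + 2*(-1 - 16*14*4)) = 484186 - (-1 - 896)*(1 + 2*(-1 - 896)) = 484186 - (-897)*(1 + 2*(-897)) = 484186 - (-897)*(1 - 1794) = 484186 - (-897)*(-1793) = 484186 - 1*1608321 = 484186 - 1608321 = -1124135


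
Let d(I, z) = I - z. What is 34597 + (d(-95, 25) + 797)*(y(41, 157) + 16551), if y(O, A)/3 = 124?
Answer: 11491468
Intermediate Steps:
y(O, A) = 372 (y(O, A) = 3*124 = 372)
34597 + (d(-95, 25) + 797)*(y(41, 157) + 16551) = 34597 + ((-95 - 1*25) + 797)*(372 + 16551) = 34597 + ((-95 - 25) + 797)*16923 = 34597 + (-120 + 797)*16923 = 34597 + 677*16923 = 34597 + 11456871 = 11491468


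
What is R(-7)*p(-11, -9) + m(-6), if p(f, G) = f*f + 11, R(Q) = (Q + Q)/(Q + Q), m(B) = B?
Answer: 126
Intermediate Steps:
R(Q) = 1 (R(Q) = (2*Q)/((2*Q)) = (2*Q)*(1/(2*Q)) = 1)
p(f, G) = 11 + f**2 (p(f, G) = f**2 + 11 = 11 + f**2)
R(-7)*p(-11, -9) + m(-6) = 1*(11 + (-11)**2) - 6 = 1*(11 + 121) - 6 = 1*132 - 6 = 132 - 6 = 126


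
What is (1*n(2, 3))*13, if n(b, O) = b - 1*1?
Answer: 13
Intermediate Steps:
n(b, O) = -1 + b (n(b, O) = b - 1 = -1 + b)
(1*n(2, 3))*13 = (1*(-1 + 2))*13 = (1*1)*13 = 1*13 = 13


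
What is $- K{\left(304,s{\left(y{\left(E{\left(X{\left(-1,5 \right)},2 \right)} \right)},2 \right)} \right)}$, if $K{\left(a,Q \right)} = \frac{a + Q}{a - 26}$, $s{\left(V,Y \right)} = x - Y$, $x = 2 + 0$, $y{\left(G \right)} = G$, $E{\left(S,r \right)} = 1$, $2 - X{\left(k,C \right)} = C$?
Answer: $- \frac{152}{139} \approx -1.0935$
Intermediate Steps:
$X{\left(k,C \right)} = 2 - C$
$x = 2$
$s{\left(V,Y \right)} = 2 - Y$
$K{\left(a,Q \right)} = \frac{Q + a}{-26 + a}$
$- K{\left(304,s{\left(y{\left(E{\left(X{\left(-1,5 \right)},2 \right)} \right)},2 \right)} \right)} = - \frac{\left(2 - 2\right) + 304}{-26 + 304} = - \frac{\left(2 - 2\right) + 304}{278} = - \frac{0 + 304}{278} = - \frac{304}{278} = \left(-1\right) \frac{152}{139} = - \frac{152}{139}$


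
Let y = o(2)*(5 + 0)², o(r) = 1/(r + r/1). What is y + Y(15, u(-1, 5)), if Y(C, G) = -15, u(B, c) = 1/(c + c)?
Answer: -35/4 ≈ -8.7500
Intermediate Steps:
o(r) = 1/(2*r) (o(r) = 1/(r + r*1) = 1/(r + r) = 1/(2*r))
u(B, c) = 1/(2*c)
y = 25/4 (y = ((½)/2)*(5 + 0)² = ((½)*(½))*5² = (¼)*25 = 25/4 ≈ 6.2500)
y + Y(15, u(-1, 5)) = 25/4 - 15 = -35/4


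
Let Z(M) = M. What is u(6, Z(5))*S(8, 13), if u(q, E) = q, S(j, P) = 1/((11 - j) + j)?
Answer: 6/11 ≈ 0.54545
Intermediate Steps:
S(j, P) = 1/11
u(6, Z(5))*S(8, 13) = 6*(1/11) = 6/11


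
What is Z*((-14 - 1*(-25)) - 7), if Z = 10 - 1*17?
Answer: -28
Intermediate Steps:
Z = -7 (Z = 10 - 17 = -7)
Z*((-14 - 1*(-25)) - 7) = -7*((-14 - 1*(-25)) - 7) = -7*((-14 + 25) - 7) = -7*(11 - 7) = -7*4 = -28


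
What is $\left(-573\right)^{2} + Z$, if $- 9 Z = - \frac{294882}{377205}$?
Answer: $\frac{371542119629}{1131615} \approx 3.2833 \cdot 10^{5}$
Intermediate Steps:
$Z = \frac{98294}{1131615}$ ($Z = - \frac{\left(-294882\right) \frac{1}{377205}}{9} = \left(- \frac{1}{9}\right) \left(- \frac{98294}{125735}\right) = \frac{98294}{1131615} \approx 0.086862$)
$\left(-573\right)^{2} + Z = \left(-573\right)^{2} + \frac{98294}{1131615} = 328329 + \frac{98294}{1131615} = \frac{371542119629}{1131615}$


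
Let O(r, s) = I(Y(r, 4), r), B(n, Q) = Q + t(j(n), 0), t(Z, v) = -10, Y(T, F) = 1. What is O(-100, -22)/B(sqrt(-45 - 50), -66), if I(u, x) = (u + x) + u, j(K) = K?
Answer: 49/38 ≈ 1.2895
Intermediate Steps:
I(u, x) = x + 2*u
B(n, Q) = -10 + Q (B(n, Q) = Q - 10 = -10 + Q)
O(r, s) = 2 + r (O(r, s) = r + 2*1 = r + 2 = 2 + r)
O(-100, -22)/B(sqrt(-45 - 50), -66) = (2 - 100)/(-10 - 66) = -98/(-76) = -98*(-1/76) = 49/38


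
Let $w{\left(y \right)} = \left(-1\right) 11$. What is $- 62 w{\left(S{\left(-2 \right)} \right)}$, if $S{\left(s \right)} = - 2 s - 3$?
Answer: $682$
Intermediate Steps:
$S{\left(s \right)} = -3 - 2 s$
$w{\left(y \right)} = -11$
$- 62 w{\left(S{\left(-2 \right)} \right)} = \left(-62\right) \left(-11\right) = 682$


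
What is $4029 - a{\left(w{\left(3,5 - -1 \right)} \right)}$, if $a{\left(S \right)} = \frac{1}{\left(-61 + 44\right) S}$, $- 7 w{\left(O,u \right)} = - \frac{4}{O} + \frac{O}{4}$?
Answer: $\frac{68505}{17} \approx 4029.7$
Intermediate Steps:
$w{\left(O,u \right)} = - \frac{O}{28} + \frac{4}{7 O}$ ($w{\left(O,u \right)} = - \frac{- \frac{4}{O} + \frac{O}{4}}{7} = - \frac{O}{28} + \frac{4}{7 O}$)
$a{\left(S \right)} = - \frac{1}{17 S}$ ($a{\left(S \right)} = \frac{1}{\left(-17\right) S} = - \frac{1}{17 S}$)
$4029 - a{\left(w{\left(3,5 - -1 \right)} \right)} = 4029 - - \frac{1}{17 \frac{16 - 3^{2}}{28 \cdot 3}} = 4029 - - \frac{1}{17 \cdot \frac{1}{28} \cdot \frac{1}{3} \left(16 - 9\right)} = 4029 - - \frac{1}{17 \cdot \frac{1}{28} \cdot \frac{1}{3} \cdot 7} = 4029 - - \frac{\frac{1}{\frac{1}{12}}}{17} = 4029 - \left(- \frac{1}{17}\right) 12 = 4029 - - \frac{12}{17} = 4029 + \frac{12}{17} = \frac{68505}{17}$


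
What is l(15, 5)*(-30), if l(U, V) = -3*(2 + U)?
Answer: 1530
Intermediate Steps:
l(U, V) = -6 - 3*U
l(15, 5)*(-30) = (-6 - 3*15)*(-30) = (-6 - 45)*(-30) = -51*(-30) = 1530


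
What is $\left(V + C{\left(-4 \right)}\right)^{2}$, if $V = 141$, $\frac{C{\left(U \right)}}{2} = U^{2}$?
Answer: $29929$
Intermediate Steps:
$C{\left(U \right)} = 2 U^{2}$
$\left(V + C{\left(-4 \right)}\right)^{2} = \left(141 + 2 \left(-4\right)^{2}\right)^{2} = \left(141 + 2 \cdot 16\right)^{2} = \left(141 + 32\right)^{2} = 173^{2} = 29929$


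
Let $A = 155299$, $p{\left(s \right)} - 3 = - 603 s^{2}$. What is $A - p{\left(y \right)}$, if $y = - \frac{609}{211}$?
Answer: $\frac{7137574459}{44521} \approx 1.6032 \cdot 10^{5}$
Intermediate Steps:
$y = - \frac{609}{211}$ ($y = \left(-609\right) \frac{1}{211} = - \frac{609}{211} \approx -2.8863$)
$p{\left(s \right)} = 3 - 603 s^{2}$
$A - p{\left(y \right)} = 155299 - \left(3 - 603 \left(- \frac{609}{211}\right)^{2}\right) = 155299 - \left(3 - \frac{223641243}{44521}\right) = 155299 - - \frac{223507680}{44521} = 155299 + \frac{223507680}{44521} = \frac{7137574459}{44521}$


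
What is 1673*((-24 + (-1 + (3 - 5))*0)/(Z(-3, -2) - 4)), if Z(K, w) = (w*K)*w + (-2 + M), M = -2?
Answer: 10038/5 ≈ 2007.6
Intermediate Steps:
Z(K, w) = -4 + K*w² (Z(K, w) = (w*K)*w + (-2 - 2) = (K*w)*w - 4 = K*w² - 4 = -4 + K*w²)
1673*((-24 + (-1 + (3 - 5))*0)/(Z(-3, -2) - 4)) = 1673*((-24 + (-1 + (3 - 5))*0)/((-4 - 3*(-2)²) - 4)) = 1673*((-24 + (-1 - 2)*0)/((-4 - 3*4) - 4)) = 1673*((-24 - 3*0)/((-4 - 12) - 4)) = 1673*((-24 + 0)/(-16 - 4)) = 1673*(-24/(-20)) = 1673*(-24*(-1/20)) = 1673*(6/5) = 10038/5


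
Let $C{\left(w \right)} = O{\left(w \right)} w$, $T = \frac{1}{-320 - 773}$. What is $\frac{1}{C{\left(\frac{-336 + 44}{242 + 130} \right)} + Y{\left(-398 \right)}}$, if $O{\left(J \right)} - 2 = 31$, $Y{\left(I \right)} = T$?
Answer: $- \frac{33883}{877710} \approx -0.038604$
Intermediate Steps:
$T = - \frac{1}{1093}$ ($T = \frac{1}{-1093} = - \frac{1}{1093} \approx -0.00091491$)
$Y{\left(I \right)} = - \frac{1}{1093}$
$O{\left(J \right)} = 33$ ($O{\left(J \right)} = 2 + 31 = 33$)
$C{\left(w \right)} = 33 w$
$\frac{1}{C{\left(\frac{-336 + 44}{242 + 130} \right)} + Y{\left(-398 \right)}} = \frac{1}{33 \frac{-336 + 44}{242 + 130} - \frac{1}{1093}} = \frac{1}{33 \left(- \frac{292}{372}\right) - \frac{1}{1093}} = \frac{1}{33 \left(\left(-292\right) \frac{1}{372}\right) - \frac{1}{1093}} = \frac{1}{33 \left(- \frac{73}{93}\right) - \frac{1}{1093}} = \frac{1}{- \frac{803}{31} - \frac{1}{1093}} = \frac{1}{- \frac{877710}{33883}} = - \frac{33883}{877710}$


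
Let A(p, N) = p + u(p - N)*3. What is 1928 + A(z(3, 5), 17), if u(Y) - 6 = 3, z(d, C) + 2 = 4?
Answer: 1957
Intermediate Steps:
z(d, C) = 2 (z(d, C) = -2 + 4 = 2)
u(Y) = 9 (u(Y) = 6 + 3 = 9)
A(p, N) = 27 + p (A(p, N) = p + 9*3 = p + 27 = 27 + p)
1928 + A(z(3, 5), 17) = 1928 + (27 + 2) = 1928 + 29 = 1957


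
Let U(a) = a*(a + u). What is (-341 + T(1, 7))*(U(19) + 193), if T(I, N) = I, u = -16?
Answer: -85000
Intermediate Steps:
U(a) = a*(-16 + a) (U(a) = a*(a - 16) = a*(-16 + a))
(-341 + T(1, 7))*(U(19) + 193) = (-341 + 1)*(19*(-16 + 19) + 193) = -340*(19*3 + 193) = -340*(57 + 193) = -340*250 = -85000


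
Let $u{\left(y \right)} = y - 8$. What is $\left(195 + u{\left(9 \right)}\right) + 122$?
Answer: $318$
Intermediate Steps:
$u{\left(y \right)} = -8 + y$ ($u{\left(y \right)} = y - 8 = -8 + y$)
$\left(195 + u{\left(9 \right)}\right) + 122 = \left(195 + \left(-8 + 9\right)\right) + 122 = \left(195 + 1\right) + 122 = 196 + 122 = 318$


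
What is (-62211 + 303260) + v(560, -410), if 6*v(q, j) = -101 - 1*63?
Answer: 723065/3 ≈ 2.4102e+5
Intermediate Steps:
v(q, j) = -82/3 (v(q, j) = (-101 - 1*63)/6 = (-101 - 63)/6 = (⅙)*(-164) = -82/3)
(-62211 + 303260) + v(560, -410) = (-62211 + 303260) - 82/3 = 241049 - 82/3 = 723065/3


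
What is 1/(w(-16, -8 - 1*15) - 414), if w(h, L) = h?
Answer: -1/430 ≈ -0.0023256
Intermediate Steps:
1/(w(-16, -8 - 1*15) - 414) = 1/(-16 - 414) = 1/(-430) = -1/430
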